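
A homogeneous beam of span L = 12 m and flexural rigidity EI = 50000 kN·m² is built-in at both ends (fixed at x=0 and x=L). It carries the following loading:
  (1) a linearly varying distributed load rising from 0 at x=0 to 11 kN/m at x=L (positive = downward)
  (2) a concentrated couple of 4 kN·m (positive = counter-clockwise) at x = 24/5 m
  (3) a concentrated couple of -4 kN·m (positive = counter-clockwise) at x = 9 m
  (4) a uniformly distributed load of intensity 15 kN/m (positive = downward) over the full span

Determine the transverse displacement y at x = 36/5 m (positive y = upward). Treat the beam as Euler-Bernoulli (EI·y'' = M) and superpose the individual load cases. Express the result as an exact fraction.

Load 1 — triangular load w₀=11 kN/m (0→w₀ over full span):
  y_1 = -w₀x²(L-x)²(x+2L)/(120LEI) = -11·(36/5)²·(12-(36/5))²·((36/5)+2·12)/(120·12·50000) = -277992/48828125 m
Load 2 — applied couple M₀=4 kN·m at a=24/5 m (b=L-a=36/5):
  y_2 = (R_Ax³/6 - M_Ax²/2 - M₀(x-a)²/2)/EI  [x>a] with R_A=12/25, M_A=12/25 = ((12/25)·(36/5)³/6 - (12/25)·(36/5)²/2 - 4·((36/5)-(24/5))²/2)/50000 = 1152/9765625 m
Load 3 — applied couple M₀=-4 kN·m at a=9 m (b=L-a=3):
  y_3 = (R_Ax³/6 - M_Ax²/2)/EI  [x≤a] with R_A=-3/8, M_A=-5/4 = ((-3/8)·(36/5)³/6 - (-5/4)·(36/5)²/2)/50000 = 567/3125000 m
Load 4 — uniform load w=15 kN/m over full span:
  y_4 = -wx²(L-x)²/(24EI) = -15·(36/5)²·(12-(36/5))²/(24·50000) = -5832/390625 m
Superposition: y = Σ y_i = -7938981/390625000 m ≈ -0.020324 m

y(36/5) = -7938981/390625000 m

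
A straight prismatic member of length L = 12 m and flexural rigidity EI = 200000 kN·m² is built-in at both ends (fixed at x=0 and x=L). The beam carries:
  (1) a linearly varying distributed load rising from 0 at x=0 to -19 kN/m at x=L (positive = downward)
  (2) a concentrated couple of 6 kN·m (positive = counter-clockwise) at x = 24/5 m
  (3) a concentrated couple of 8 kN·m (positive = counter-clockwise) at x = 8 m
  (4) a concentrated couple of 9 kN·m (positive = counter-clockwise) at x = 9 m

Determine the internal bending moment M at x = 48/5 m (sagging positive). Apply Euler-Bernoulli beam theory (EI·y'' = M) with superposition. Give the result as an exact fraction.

M(48/5) = -55811/6000 kN·m

Load 1 — triangular load w₀=-19 kN/m (0→w₀ over full span):
  M_1 = 3w₀Lx/20 - w₀L²/30 - w₀x³/(6L) = 3·(-19)·12·(48/5)/20 - (-19)·12²/30 - (-19)·(48/5)³/(6·12) = -456/125 kN·m
Load 2 — applied couple M₀=6 kN·m at a=24/5 m (b=L-a=36/5):
  M_2 = R_Ax - M_A - M₀  [x>a] with R_A=18/25, M_A=18/25 = (18/25)·(48/5) - (18/25) - 6 = 24/125 kN·m
Load 3 — applied couple M₀=8 kN·m at a=8 m (b=L-a=4):
  M_3 = R_Ax - M_A - M₀  [x>a] with R_A=8/9, M_A=8/3 = (8/9)·(48/5) - (8/3) - 8 = -32/15 kN·m
Load 4 — applied couple M₀=9 kN·m at a=9 m (b=L-a=3):
  M_4 = R_Ax - M_A - M₀  [x>a] with R_A=27/32, M_A=45/16 = (27/32)·(48/5) - (45/16) - 9 = -297/80 kN·m
Superposition: M = Σ M_i = -55811/6000 kN·m ≈ -9.301833 kN·m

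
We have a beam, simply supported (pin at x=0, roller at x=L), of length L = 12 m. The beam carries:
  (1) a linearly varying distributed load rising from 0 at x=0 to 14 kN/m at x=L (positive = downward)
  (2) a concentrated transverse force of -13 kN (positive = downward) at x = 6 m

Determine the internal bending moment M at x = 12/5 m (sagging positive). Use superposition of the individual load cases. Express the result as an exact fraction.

M(12/5) = 6114/125 kN·m

Load 1 — triangular load w₀=14 kN/m (0→w₀ over full span):
  M_1 = w₀Lx/6 - w₀x³/(6L) = 14·12·(12/5)/6 - 14·(12/5)³/(6·12) = 8064/125 kN·m
Load 2 — point force P=-13 kN at a=6 m (b=L-a=6):
  M_2 = Pbx/L  [x≤a] = (-13)·6·(12/5)/12 = -78/5 kN·m
Superposition: M = Σ M_i = 6114/125 kN·m ≈ 48.912000 kN·m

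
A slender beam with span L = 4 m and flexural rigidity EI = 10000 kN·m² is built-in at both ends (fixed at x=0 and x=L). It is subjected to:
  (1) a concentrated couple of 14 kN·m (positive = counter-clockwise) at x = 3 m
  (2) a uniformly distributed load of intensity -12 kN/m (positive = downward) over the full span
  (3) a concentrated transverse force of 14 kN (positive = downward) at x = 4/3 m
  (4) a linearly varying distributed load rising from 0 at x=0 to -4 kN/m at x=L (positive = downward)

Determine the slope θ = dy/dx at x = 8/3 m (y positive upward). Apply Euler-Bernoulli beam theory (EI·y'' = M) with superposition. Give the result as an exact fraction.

Load 1 — applied couple M₀=14 kN·m at a=3 m (b=L-a=1):
  θ_1 = (R_Ax²/2 - M_Ax)/EI  [x≤a] with R_A=63/16, M_A=35/8 = ((63/16)·(8/3)²/2 - (35/8)·(8/3))/10000 = 7/30000 rad
Load 2 — uniform load w=-12 kN/m over full span:
  θ_2 = -wx(L-x)(L-2x)/(12EI) = -(-12)·(8/3)·(4-(8/3))·(4-2·(8/3))/(12·10000) = -8/16875 rad
Load 3 — point force P=14 kN at a=4/3 m (b=L-a=8/3):
  θ_3 = Pa²(L-x)(2bL-(3b+a)(L-x))/(2L³EI)  [x>a] = 14·(4/3)²·(4-(8/3))·(2·(8/3)·4-(3·(8/3)+(4/3))·(4-(8/3)))/(2·4³·10000) = 7/30375 rad
Load 4 — triangular load w₀=-4 kN/m (0→w₀ over full span):
  θ_4 = -w₀(2x(L-x)(L-2x)(x+2L)+x²(L-x)²)/(120LEI) = -(-4)·(2·(8/3)·(4-(8/3))·(4-2·(8/3))·((8/3)+2·4)+(8/3)²·(4-(8/3))²)/(120·4·10000) = -56/759375 rad
Superposition: θ = Σ θ_i = -1021/12150000 rad ≈ -0.000084 rad

θ(8/3) = -1021/12150000 rad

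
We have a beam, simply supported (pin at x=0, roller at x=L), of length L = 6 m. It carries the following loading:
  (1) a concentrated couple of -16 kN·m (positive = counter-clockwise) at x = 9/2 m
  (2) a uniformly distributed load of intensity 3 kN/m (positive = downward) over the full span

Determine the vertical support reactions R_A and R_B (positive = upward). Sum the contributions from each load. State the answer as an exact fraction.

R_A = 19/3 kN, R_B = 35/3 kN

Load 1 — applied couple M₀=-16 kN·m at a=9/2 m (b=L-a=3/2):
  R_A = M₀/L = (-16)/6 = -8/3 kN
  R_B = -M₀/L = -(-16)/6 = 8/3 kN
Load 2 — uniform load w=3 kN/m over full span:
  R_A = wL/2 = 3·6/2 = 9 kN
  R_B = wL/2 = 3·6/2 = 9 kN
Superposition: R_A = 19/3 kN, R_B = 35/3 kN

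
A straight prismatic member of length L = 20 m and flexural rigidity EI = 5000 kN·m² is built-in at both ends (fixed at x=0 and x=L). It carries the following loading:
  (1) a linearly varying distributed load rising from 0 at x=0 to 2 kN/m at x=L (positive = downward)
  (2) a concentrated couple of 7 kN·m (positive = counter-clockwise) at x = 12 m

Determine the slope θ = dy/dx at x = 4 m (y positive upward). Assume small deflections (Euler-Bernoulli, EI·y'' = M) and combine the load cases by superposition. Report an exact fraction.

Load 1 — triangular load w₀=2 kN/m (0→w₀ over full span):
  θ_1 = -w₀(2x(L-x)(L-2x)(x+2L)+x²(L-x)²)/(120LEI) = -2·(2·4·(20-4)·(20-2·4)·(4+2·20)+4²·(20-4)²)/(120·20·5000) = -112/9375 rad
Load 2 — applied couple M₀=7 kN·m at a=12 m (b=L-a=8):
  θ_2 = (R_Ax²/2 - M_Ax)/EI  [x≤a] with R_A=63/125, M_A=56/25 = ((63/125)·4²/2 - (56/25)·4)/5000 = -77/78125 rad
Superposition: θ = Σ θ_i = -3031/234375 rad ≈ -0.012932 rad

θ(4) = -3031/234375 rad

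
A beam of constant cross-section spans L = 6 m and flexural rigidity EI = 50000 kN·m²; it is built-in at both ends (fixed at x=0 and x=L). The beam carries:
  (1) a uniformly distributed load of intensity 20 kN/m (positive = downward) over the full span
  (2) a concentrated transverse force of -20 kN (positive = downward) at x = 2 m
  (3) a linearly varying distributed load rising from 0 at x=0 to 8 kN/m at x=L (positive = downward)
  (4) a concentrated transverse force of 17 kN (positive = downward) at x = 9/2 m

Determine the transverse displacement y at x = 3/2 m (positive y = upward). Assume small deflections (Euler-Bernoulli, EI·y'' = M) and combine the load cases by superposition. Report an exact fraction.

y(3/2) = -284323/384000000 m

Load 1 — uniform load w=20 kN/m over full span:
  y_1 = -wx²(L-x)²/(24EI) = -20·(3/2)²·(6-(3/2))²/(24·50000) = -243/320000 m
Load 2 — point force P=-20 kN at a=2 m (b=L-a=4):
  y_2 = -Pb²x²(3aL-(3a+b)x)/(6L³EI)  [x≤a] = -(-20)·4²·(3/2)²·(3·2·6-(3·2+4)·(3/2))/(6·6³·50000) = 7/30000 m
Load 3 — triangular load w₀=8 kN/m (0→w₀ over full span):
  y_3 = -w₀x²(L-x)²(x+2L)/(120LEI) = -8·(3/2)²·(6-(3/2))²·((3/2)+2·6)/(120·6·50000) = -2187/16000000 m
Load 4 — point force P=17 kN at a=9/2 m (b=L-a=3/2):
  y_4 = -Pb²x²(3aL-(3a+b)x)/(6L³EI)  [x≤a] = -17·(3/2)²·(3/2)²·(3·(9/2)·6-(3·(9/2)+(3/2))·(3/2))/(6·6³·50000) = -1989/25600000 m
Superposition: y = Σ y_i = -284323/384000000 m ≈ -0.000740 m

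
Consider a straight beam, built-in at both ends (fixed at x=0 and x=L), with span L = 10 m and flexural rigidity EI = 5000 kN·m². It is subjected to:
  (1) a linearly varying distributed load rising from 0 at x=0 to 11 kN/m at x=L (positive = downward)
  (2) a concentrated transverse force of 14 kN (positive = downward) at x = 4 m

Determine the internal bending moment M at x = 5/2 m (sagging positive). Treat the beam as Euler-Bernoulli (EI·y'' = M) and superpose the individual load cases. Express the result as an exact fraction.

M(5/2) = 3391/800 kN·m

Load 1 — triangular load w₀=11 kN/m (0→w₀ over full span):
  M_1 = 3w₀Lx/20 - w₀L²/30 - w₀x³/(6L) = 3·11·10·(5/2)/20 - 11·10²/30 - 11·(5/2)³/(6·10) = 55/32 kN·m
Load 2 — point force P=14 kN at a=4 m (b=L-a=6):
  M_2 = Pb²(3a+b)x/L³ - Pab²/L²  [x≤a] = 14·6²·(3·4+6)·(5/2)/10³ - 14·4·6²/10² = 63/25 kN·m
Superposition: M = Σ M_i = 3391/800 kN·m ≈ 4.238750 kN·m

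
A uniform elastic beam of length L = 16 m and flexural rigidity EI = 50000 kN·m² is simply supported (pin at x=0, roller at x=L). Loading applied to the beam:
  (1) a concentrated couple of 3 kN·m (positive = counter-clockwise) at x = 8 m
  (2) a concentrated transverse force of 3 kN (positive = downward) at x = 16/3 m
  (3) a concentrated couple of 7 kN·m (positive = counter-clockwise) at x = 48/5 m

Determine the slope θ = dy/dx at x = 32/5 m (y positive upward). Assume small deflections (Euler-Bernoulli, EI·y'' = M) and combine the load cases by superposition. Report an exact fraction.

Load 1 — applied couple M₀=3 kN·m at a=8 m (b=L-a=8):
  θ_1 = (M₀x²/(2L)+C₁)/EI  [x≤a] with C₁=M₀(3b²-L²)/(6L)=-2 = (3·(32/5)²/(2·16)+(-2))/50000 = 23/625000 rad
Load 2 — point force P=3 kN at a=16/3 m (b=L-a=32/3):
  θ_2 = -Pa(2L²-6Lx+3x²+a²)/(6LEI)  [x>a] = -3·(16/3)·(2·16²-6·16·(32/5)+3·(32/5)²+(16/3)²)/(6·16·50000) = -344/2109375 rad
Load 3 — applied couple M₀=7 kN·m at a=48/5 m (b=L-a=32/5):
  θ_3 = (M₀x²/(2L)+C₁)/EI  [x≤a] with C₁=M₀(3b²-L²)/(6L)=-728/75 = (7·(32/5)²/(2·16)+(-728/75))/50000 = -7/468750 rad
Superposition: θ = Σ θ_i = -2383/16875000 rad ≈ -0.000141 rad

θ(32/5) = -2383/16875000 rad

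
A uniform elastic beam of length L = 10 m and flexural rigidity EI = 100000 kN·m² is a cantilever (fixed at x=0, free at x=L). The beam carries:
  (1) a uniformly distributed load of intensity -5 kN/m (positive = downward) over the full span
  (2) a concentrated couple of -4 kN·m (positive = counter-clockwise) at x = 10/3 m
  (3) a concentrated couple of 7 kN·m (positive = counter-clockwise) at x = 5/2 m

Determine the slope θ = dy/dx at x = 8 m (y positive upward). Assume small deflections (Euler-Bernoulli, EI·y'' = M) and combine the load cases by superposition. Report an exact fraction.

Load 1 — uniform load w=-5 kN/m over full span:
  θ_1 = -wx(x²-3Lx+3L²)/(6EI) = -(-5)·8·(8²-3·10·8+3·10²)/(6·100000) = 31/3750 rad
Load 2 — applied couple M₀=-4 kN·m at a=10/3 m (b=L-a=20/3):
  θ_2 = M₀a/EI  [x>a] = (-4)·(10/3)/100000 = -1/7500 rad
Load 3 — applied couple M₀=7 kN·m at a=5/2 m (b=L-a=15/2):
  θ_3 = M₀a/EI  [x>a] = 7·(5/2)/100000 = 7/40000 rad
Superposition: θ = Σ θ_i = 997/120000 rad ≈ 0.008308 rad

θ(8) = 997/120000 rad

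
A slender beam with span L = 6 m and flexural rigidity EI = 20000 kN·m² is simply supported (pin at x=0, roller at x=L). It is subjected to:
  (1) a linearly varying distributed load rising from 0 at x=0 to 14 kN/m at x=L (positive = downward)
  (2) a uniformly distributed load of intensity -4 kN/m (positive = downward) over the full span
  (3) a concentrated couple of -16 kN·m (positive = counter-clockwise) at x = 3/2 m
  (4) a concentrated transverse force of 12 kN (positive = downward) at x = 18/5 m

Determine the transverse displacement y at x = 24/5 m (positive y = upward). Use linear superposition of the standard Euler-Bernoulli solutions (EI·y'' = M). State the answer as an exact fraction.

Load 1 — triangular load w₀=14 kN/m (0→w₀ over full span):
  y_1 = -w₀x(7L⁴-10L²x²+3x⁴)/(360LEI) = -14·(24/5)·(7·6⁴-10·6²·(24/5)²+3·(24/5)⁴)/(360·6·20000) = -72009/19531250 m
Load 2 — uniform load w=-4 kN/m over full span:
  y_2 = -wx(L³-2Lx²+x³)/(24EI) = -(-4)·(24/5)·(6³-2·6·(24/5)²+(24/5)³)/(24·20000) = 783/390625 m
Load 3 — applied couple M₀=-16 kN·m at a=3/2 m (b=L-a=9/2):
  y_3 = (M₀x³/(6L)-M₀(x-a)²/2+C₁x)/EI  [x>a] with C₁=M₀(3b²-L²)/(6L)=-11 = ((-16)·(24/5)³/(6·6)-(-16)·((24/5)-(3/2))²/2+(-11)·(24/5))/20000 = -927/1250000 m
Load 4 — point force P=12 kN at a=18/5 m (b=L-a=12/5):
  y_4 = -Pa(L-x)(2Lx-a²-x²)/(6LEI)  [x>a] = -12·(18/5)·(6-(24/5))·(2·6·(24/5)-(18/5)²-(24/5)²)/(6·6·20000) = -243/156250 m
Superposition: y = Σ y_i = -621747/156250000 m ≈ -0.003979 m

y(24/5) = -621747/156250000 m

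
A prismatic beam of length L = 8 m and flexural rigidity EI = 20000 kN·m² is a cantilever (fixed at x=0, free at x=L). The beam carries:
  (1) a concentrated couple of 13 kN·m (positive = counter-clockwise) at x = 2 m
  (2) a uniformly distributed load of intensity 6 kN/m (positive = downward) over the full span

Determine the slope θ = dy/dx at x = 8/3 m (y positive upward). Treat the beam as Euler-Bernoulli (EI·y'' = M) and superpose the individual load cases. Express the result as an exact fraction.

θ(8/3) = -4513/270000 rad

Load 1 — applied couple M₀=13 kN·m at a=2 m (b=L-a=6):
  θ_1 = M₀a/EI  [x>a] = 13·2/20000 = 13/10000 rad
Load 2 — uniform load w=6 kN/m over full span:
  θ_2 = -wx(x²-3Lx+3L²)/(6EI) = -6·(8/3)·((8/3)²-3·8·(8/3)+3·8²)/(6·20000) = -304/16875 rad
Superposition: θ = Σ θ_i = -4513/270000 rad ≈ -0.016715 rad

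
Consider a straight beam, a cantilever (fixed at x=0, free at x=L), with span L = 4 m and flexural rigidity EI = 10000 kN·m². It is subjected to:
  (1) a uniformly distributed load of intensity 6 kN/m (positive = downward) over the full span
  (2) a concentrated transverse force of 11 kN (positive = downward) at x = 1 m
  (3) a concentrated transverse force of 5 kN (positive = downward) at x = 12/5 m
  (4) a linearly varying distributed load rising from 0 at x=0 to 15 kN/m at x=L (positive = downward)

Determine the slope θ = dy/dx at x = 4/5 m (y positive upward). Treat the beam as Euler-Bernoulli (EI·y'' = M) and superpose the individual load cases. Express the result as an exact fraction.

θ(4/5) = -3093/312500 rad

Load 1 — uniform load w=6 kN/m over full span:
  θ_1 = -wx(x²-3Lx+3L²)/(6EI) = -6·(4/5)·((4/5)²-3·4·(4/5)+3·4²)/(6·10000) = -244/78125 rad
Load 2 — point force P=11 kN at a=1 m (b=L-a=3):
  θ_2 = -Px(2a-x)/(2EI)  [x≤a] = -11·(4/5)·(2·1-(4/5))/(2·10000) = -33/62500 rad
Load 3 — point force P=5 kN at a=12/5 m (b=L-a=8/5):
  θ_3 = -Px(2a-x)/(2EI)  [x≤a] = -5·(4/5)·(2·(12/5)-(4/5))/(2·10000) = -1/1250 rad
Load 4 — triangular load w₀=15 kN/m (0→w₀ over full span):
  θ_4 = (w₀Lx²/4-w₀L²x/3-w₀x⁴/(24L))/EI = (15·4·(4/5)²/4-15·4²·(4/5)/3-15·(4/5)⁴/(24·4))/10000 = -851/156250 rad
Superposition: θ = Σ θ_i = -3093/312500 rad ≈ -0.009898 rad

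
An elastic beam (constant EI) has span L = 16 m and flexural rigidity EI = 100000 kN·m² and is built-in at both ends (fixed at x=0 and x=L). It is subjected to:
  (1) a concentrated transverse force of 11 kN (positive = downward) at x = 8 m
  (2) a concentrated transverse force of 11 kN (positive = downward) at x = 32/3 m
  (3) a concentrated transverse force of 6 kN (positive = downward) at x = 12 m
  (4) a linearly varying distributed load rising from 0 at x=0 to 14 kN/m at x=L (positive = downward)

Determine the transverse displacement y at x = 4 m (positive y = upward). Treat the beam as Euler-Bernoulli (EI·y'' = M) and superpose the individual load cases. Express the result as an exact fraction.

Load 1 — point force P=11 kN at a=8 m (b=L-a=8):
  y_1 = -Pb²x²(3aL-(3a+b)x)/(6L³EI)  [x≤a] = -11·8²·4²·(3·8·16-(3·8+8)·4)/(6·16³·100000) = -11/9375 m
Load 2 — point force P=11 kN at a=32/3 m (b=L-a=16/3):
  y_2 = -Pb²x²(3aL-(3a+b)x)/(6L³EI)  [x≤a] = -11·(16/3)²·4²·(3·(32/3)·16-(3·(32/3)+(16/3))·4)/(6·16³·100000) = -187/253125 m
Load 3 — point force P=6 kN at a=12 m (b=L-a=4):
  y_3 = -Pb²x²(3aL-(3a+b)x)/(6L³EI)  [x≤a] = -6·4²·4²·(3·12·16-(3·12+4)·4)/(6·16³·100000) = -13/50000 m
Load 4 — triangular load w₀=14 kN/m (0→w₀ over full span):
  y_4 = -w₀x²(L-x)²(x+2L)/(120LEI) = -14·4²·(16-4)²·(4+2·16)/(120·16·100000) = -189/31250 m
Superposition: y = Σ y_i = -166457/20250000 m ≈ -0.008220 m

y(4) = -166457/20250000 m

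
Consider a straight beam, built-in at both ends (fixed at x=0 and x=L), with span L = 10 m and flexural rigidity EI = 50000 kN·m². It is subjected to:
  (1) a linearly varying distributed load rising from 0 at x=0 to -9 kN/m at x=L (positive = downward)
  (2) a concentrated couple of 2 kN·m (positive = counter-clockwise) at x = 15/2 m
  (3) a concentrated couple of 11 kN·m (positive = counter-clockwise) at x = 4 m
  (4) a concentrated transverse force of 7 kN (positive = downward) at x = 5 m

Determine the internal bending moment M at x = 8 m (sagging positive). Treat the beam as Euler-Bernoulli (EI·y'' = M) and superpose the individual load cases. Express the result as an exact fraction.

M(8) = -3423/1000 kN·m

Load 1 — triangular load w₀=-9 kN/m (0→w₀ over full span):
  M_1 = 3w₀Lx/20 - w₀L²/30 - w₀x³/(6L) = 3·(-9)·10·8/20 - (-9)·10²/30 - (-9)·8³/(6·10) = -6/5 kN·m
Load 2 — applied couple M₀=2 kN·m at a=15/2 m (b=L-a=5/2):
  M_2 = R_Ax - M_A - M₀  [x>a] with R_A=9/40, M_A=5/8 = (9/40)·8 - (5/8) - 2 = -33/40 kN·m
Load 3 — applied couple M₀=11 kN·m at a=4 m (b=L-a=6):
  M_3 = R_Ax - M_A - M₀  [x>a] with R_A=198/125, M_A=33/25 = (198/125)·8 - (33/25) - 11 = 44/125 kN·m
Load 4 — point force P=7 kN at a=5 m (b=L-a=5):
  M_4 = Pa²(a+3b)(L-x)/L³ - Pa²b/L²  [x>a] = 7·5²·(5+3·5)·(10-8)/10³ - 7·5²·5/10² = -7/4 kN·m
Superposition: M = Σ M_i = -3423/1000 kN·m ≈ -3.423000 kN·m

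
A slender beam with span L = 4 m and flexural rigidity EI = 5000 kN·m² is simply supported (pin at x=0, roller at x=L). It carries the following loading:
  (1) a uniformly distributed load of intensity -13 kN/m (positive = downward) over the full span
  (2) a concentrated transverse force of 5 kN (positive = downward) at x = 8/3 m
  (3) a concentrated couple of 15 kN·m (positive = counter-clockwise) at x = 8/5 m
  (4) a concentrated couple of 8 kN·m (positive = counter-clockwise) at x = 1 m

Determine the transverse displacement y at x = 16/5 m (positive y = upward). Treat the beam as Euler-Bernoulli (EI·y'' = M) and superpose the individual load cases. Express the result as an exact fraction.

Load 1 — uniform load w=-13 kN/m over full span:
  y_1 = -wx(L³-2Lx²+x³)/(24EI) = -(-13)·(16/5)·(4³-2·4·(16/5)²+(16/5)³)/(24·5000) = 6032/1171875 m
Load 2 — point force P=5 kN at a=8/3 m (b=L-a=4/3):
  y_2 = -Pa(L-x)(2Lx-a²-x²)/(6LEI)  [x>a] = -5·(8/3)·(4-(16/5))·(2·4·(16/5)-(8/3)²-(16/5)²)/(6·4·5000) = -928/1265625 m
Load 3 — applied couple M₀=15 kN·m at a=8/5 m (b=L-a=12/5):
  y_3 = (M₀x³/(6L)-M₀(x-a)²/2+C₁x)/EI  [x>a] with C₁=M₀(3b²-L²)/(6L)=4/5 = (15·(16/5)³/(6·4)-15·((16/5)-(8/5))²/2+(4/5)·(16/5))/5000 = 12/15625 m
Load 4 — applied couple M₀=8 kN·m at a=1 m (b=L-a=3):
  y_4 = (M₀x³/(6L)-M₀(x-a)²/2+C₁x)/EI  [x>a] with C₁=M₀(3b²-L²)/(6L)=11/3 = (8·(16/5)³/(6·4)-8·((16/5)-1)²/2+(11/3)·(16/5))/5000 = 103/156250 m
Superposition: y = Σ y_i = 369643/63281250 m ≈ 0.005841 m

y(16/5) = 369643/63281250 m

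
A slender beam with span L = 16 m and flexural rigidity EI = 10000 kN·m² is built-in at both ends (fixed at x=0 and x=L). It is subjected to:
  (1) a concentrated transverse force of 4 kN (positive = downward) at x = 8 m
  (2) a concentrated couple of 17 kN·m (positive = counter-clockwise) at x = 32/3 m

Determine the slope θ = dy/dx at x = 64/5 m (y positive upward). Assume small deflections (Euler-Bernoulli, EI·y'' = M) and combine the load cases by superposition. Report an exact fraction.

θ(64/5) = 106/46875 rad

Load 1 — point force P=4 kN at a=8 m (b=L-a=8):
  θ_1 = Pa²(L-x)(2bL-(3b+a)(L-x))/(2L³EI)  [x>a] = 4·8²·(16-(64/5))·(2·8·16-(3·8+8)·(16-(64/5)))/(2·16³·10000) = 24/15625 rad
Load 2 — applied couple M₀=17 kN·m at a=32/3 m (b=L-a=16/3):
  θ_2 = (R_Ax²/2 - M_Ax - M₀(x-a))/EI  [x>a] with R_A=17/12, M_A=17/3 = ((17/12)·(64/5)²/2 - (17/3)·(64/5) - 17·((64/5)-(32/3)))/10000 = 34/46875 rad
Superposition: θ = Σ θ_i = 106/46875 rad ≈ 0.002261 rad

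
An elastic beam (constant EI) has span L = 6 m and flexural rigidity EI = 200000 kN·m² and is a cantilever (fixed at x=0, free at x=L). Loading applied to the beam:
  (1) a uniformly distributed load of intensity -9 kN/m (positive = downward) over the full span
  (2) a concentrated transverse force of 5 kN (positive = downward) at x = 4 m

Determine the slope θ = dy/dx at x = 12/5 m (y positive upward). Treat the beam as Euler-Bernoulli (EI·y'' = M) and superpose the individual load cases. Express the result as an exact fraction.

θ(12/5) = 861/781250 rad

Load 1 — uniform load w=-9 kN/m over full span:
  θ_1 = -wx(x²-3Lx+3L²)/(6EI) = -(-9)·(12/5)·((12/5)²-3·6·(12/5)+3·6²)/(6·200000) = 3969/3125000 rad
Load 2 — point force P=5 kN at a=4 m (b=L-a=2):
  θ_2 = -Px(2a-x)/(2EI)  [x≤a] = -5·(12/5)·(2·4-(12/5))/(2·200000) = -21/125000 rad
Superposition: θ = Σ θ_i = 861/781250 rad ≈ 0.001102 rad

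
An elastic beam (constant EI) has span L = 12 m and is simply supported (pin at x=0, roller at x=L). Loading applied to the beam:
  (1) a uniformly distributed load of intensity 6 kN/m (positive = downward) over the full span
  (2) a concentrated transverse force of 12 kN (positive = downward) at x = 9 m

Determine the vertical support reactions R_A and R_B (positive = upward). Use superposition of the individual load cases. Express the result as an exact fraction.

Load 1 — uniform load w=6 kN/m over full span:
  R_A = wL/2 = 6·12/2 = 36 kN
  R_B = wL/2 = 6·12/2 = 36 kN
Load 2 — point force P=12 kN at a=9 m (b=L-a=3):
  R_A = Pb/L = 12·3/12 = 3 kN
  R_B = Pa/L = 12·9/12 = 9 kN
Superposition: R_A = 39 kN, R_B = 45 kN

R_A = 39 kN, R_B = 45 kN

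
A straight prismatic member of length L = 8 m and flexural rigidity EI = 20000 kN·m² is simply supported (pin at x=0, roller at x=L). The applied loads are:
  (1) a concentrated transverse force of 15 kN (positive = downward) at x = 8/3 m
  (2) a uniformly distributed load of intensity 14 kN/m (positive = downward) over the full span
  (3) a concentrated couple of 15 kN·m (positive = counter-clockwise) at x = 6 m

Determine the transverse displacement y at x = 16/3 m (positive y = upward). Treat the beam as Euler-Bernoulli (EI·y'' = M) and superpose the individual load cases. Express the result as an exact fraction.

Load 1 — point force P=15 kN at a=8/3 m (b=L-a=16/3):
  y_1 = -Pa(L-x)(2Lx-a²-x²)/(6LEI)  [x>a] = -15·(8/3)·(8-(16/3))·(2·8·(16/3)-(8/3)²-(16/3)²)/(6·8·20000) = -56/10125 m
Load 2 — uniform load w=14 kN/m over full span:
  y_2 = -wx(L³-2Lx²+x³)/(24EI) = -14·(16/3)·(8³-2·8·(16/3)²+(16/3)³)/(24·20000) = -4928/151875 m
Load 3 — applied couple M₀=15 kN·m at a=6 m (b=L-a=2):
  y_3 = (M₀x³/(6L)+C₁x)/EI  [x≤a] with C₁=M₀(3b²-L²)/(6L)=-65/4 = (15·(16/3)³/(6·8)+(-65/4)·(16/3))/20000 = -53/27000 m
Superposition: y = Σ y_i = -48529/1215000 m ≈ -0.039942 m

y(16/3) = -48529/1215000 m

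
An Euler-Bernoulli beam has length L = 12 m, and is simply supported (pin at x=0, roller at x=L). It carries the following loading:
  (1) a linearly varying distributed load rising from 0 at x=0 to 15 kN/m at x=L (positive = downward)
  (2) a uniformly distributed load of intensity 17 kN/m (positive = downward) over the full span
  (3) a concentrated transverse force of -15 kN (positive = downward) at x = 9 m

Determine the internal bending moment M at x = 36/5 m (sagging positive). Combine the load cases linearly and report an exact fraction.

M(36/5) = 405 kN·m

Load 1 — triangular load w₀=15 kN/m (0→w₀ over full span):
  M_1 = w₀Lx/6 - w₀x³/(6L) = 15·12·(36/5)/6 - 15·(36/5)³/(6·12) = 3456/25 kN·m
Load 2 — uniform load w=17 kN/m over full span:
  M_2 = wx(L-x)/2 = 17·(36/5)·(12-(36/5))/2 = 7344/25 kN·m
Load 3 — point force P=-15 kN at a=9 m (b=L-a=3):
  M_3 = Pbx/L  [x≤a] = (-15)·3·(36/5)/12 = -27 kN·m
Superposition: M = Σ M_i = 405 kN·m ≈ 405.000000 kN·m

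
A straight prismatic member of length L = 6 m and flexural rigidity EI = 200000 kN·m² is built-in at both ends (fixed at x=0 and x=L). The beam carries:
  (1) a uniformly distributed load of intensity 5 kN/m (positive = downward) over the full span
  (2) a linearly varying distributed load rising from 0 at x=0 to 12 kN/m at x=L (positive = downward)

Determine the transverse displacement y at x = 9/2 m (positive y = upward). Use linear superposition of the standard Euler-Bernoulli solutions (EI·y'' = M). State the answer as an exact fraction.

Load 1 — uniform load w=5 kN/m over full span:
  y_1 = -wx²(L-x)²/(24EI) = -5·(9/2)²·(6-(9/2))²/(24·200000) = -243/5120000 m
Load 2 — triangular load w₀=12 kN/m (0→w₀ over full span):
  y_2 = -w₀x²(L-x)²(x+2L)/(120LEI) = -12·(9/2)²·(6-(9/2))²·((9/2)+2·6)/(120·6·200000) = -8019/128000000 m
Superposition: y = Σ y_i = -7047/64000000 m ≈ -0.000110 m

y(9/2) = -7047/64000000 m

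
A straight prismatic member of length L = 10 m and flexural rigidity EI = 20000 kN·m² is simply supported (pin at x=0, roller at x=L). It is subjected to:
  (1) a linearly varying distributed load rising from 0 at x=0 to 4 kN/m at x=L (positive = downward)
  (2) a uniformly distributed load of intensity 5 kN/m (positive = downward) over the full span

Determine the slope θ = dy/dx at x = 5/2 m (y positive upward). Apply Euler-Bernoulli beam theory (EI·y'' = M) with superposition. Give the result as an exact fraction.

Load 1 — triangular load w₀=4 kN/m (0→w₀ over full span):
  θ_1 = -w₀(7L⁴-30L²x²+15x⁴)/(360LEI) = -4·(7·10⁴-30·10²·(5/2)²+15·(5/2)⁴)/(360·10·20000) = -1327/460800 rad
Load 2 — uniform load w=5 kN/m over full span:
  θ_2 = -w(L³-6Lx²+4x³)/(24EI) = -5·(10³-6·10·(5/2)²+4·(5/2)³)/(24·20000) = -11/1536 rad
Superposition: θ = Σ θ_i = -4627/460800 rad ≈ -0.010041 rad

θ(5/2) = -4627/460800 rad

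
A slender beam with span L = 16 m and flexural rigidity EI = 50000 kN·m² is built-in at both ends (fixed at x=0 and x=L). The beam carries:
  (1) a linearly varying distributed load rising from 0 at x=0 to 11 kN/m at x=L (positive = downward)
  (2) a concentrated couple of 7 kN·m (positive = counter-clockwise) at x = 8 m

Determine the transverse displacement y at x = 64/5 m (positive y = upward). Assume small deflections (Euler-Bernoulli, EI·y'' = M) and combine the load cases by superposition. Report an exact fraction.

y(64/5) = -1245818/146484375 m

Load 1 — triangular load w₀=11 kN/m (0→w₀ over full span):
  y_1 = -w₀x²(L-x)²(x+2L)/(120LEI) = -11·(64/5)²·(16-(64/5))²·((64/5)+2·16)/(120·16·50000) = -1261568/146484375 m
Load 2 — applied couple M₀=7 kN·m at a=8 m (b=L-a=8):
  y_2 = (R_Ax³/6 - M_Ax²/2 - M₀(x-a)²/2)/EI  [x>a] with R_A=21/32, M_A=7/4 = ((21/32)·(64/5)³/6 - (7/4)·(64/5)²/2 - 7·((64/5)-8)²/2)/50000 = 42/390625 m
Superposition: y = Σ y_i = -1245818/146484375 m ≈ -0.008505 m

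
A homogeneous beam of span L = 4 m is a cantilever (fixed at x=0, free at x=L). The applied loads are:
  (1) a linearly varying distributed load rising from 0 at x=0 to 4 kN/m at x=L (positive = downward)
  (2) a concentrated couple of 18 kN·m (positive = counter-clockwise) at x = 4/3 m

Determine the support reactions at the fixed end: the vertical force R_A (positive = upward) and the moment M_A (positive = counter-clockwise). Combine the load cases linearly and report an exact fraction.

Load 1 — triangular load w₀=4 kN/m (0→w₀ over full span):
  R_A = w₀L/2 = 4·4/2 = 8 kN
  M_A = w₀L²/3 = 4·4²/3 = 64/3 kN·m
Load 2 — applied couple M₀=18 kN·m at a=4/3 m (b=L-a=8/3):
  R_A = 0 kN
  M_A = -M₀ = -18 kN·m
Superposition: R_A = 8 kN, M_A = 10/3 kN·m

R_A = 8 kN, M_A = 10/3 kN·m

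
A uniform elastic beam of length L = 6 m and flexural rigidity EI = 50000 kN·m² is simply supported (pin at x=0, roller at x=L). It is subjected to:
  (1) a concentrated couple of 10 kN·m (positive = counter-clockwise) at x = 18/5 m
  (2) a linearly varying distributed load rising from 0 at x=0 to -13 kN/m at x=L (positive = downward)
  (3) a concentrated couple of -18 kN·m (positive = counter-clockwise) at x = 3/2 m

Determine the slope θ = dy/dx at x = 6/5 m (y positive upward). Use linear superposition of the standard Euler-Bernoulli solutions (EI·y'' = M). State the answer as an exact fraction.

θ(6/5) = 134461/250000000 rad

Load 1 — applied couple M₀=10 kN·m at a=18/5 m (b=L-a=12/5):
  θ_1 = (M₀x²/(2L)+C₁)/EI  [x≤a] with C₁=M₀(3b²-L²)/(6L)=-26/5 = (10·(6/5)²/(2·6)+(-26/5))/50000 = -1/12500 rad
Load 2 — triangular load w₀=-13 kN/m (0→w₀ over full span):
  θ_2 = -w₀(7L⁴-30L²x²+15x⁴)/(360LEI) = -(-13)·(7·6⁴-30·6²·(6/5)²+15·(6/5)⁴)/(360·6·50000) = 3549/3906250 rad
Load 3 — applied couple M₀=-18 kN·m at a=3/2 m (b=L-a=9/2):
  θ_3 = (M₀x²/(2L)+C₁)/EI  [x≤a] with C₁=M₀(3b²-L²)/(6L)=-99/8 = ((-18)·(6/5)²/(2·6)+(-99/8))/50000 = -2907/10000000 rad
Superposition: θ = Σ θ_i = 134461/250000000 rad ≈ 0.000538 rad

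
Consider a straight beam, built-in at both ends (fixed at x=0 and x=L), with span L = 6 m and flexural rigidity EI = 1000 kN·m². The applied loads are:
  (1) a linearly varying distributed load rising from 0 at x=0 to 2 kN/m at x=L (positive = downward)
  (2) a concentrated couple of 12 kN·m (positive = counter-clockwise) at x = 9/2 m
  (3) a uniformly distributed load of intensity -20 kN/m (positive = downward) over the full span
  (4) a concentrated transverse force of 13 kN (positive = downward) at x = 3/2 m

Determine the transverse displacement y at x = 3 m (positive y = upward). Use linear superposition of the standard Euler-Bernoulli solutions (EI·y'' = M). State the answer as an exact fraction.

Load 1 — triangular load w₀=2 kN/m (0→w₀ over full span):
  y_1 = -w₀x²(L-x)²(x+2L)/(120LEI) = -2·3²·(6-3)²·(3+2·6)/(120·6·1000) = -27/8000 m
Load 2 — applied couple M₀=12 kN·m at a=9/2 m (b=L-a=3/2):
  y_2 = (R_Ax³/6 - M_Ax²/2)/EI  [x≤a] with R_A=9/4, M_A=15/4 = ((9/4)·3³/6 - (15/4)·3²/2)/1000 = -27/4000 m
Load 3 — uniform load w=-20 kN/m over full span:
  y_3 = -wx²(L-x)²/(24EI) = -(-20)·3²·(6-3)²/(24·1000) = 27/400 m
Load 4 — point force P=13 kN at a=3/2 m (b=L-a=9/2):
  y_4 = -Pa²(L-x)²(3bL-(3b+a)(L-x))/(6L³EI)  [x>a] = -13·(3/2)²·(6-3)²·(3·(9/2)·6-(3·(9/2)+(3/2))·(6-3))/(6·6³·1000) = -117/16000 m
Superposition: y = Σ y_i = 801/16000 m ≈ 0.050063 m

y(3) = 801/16000 m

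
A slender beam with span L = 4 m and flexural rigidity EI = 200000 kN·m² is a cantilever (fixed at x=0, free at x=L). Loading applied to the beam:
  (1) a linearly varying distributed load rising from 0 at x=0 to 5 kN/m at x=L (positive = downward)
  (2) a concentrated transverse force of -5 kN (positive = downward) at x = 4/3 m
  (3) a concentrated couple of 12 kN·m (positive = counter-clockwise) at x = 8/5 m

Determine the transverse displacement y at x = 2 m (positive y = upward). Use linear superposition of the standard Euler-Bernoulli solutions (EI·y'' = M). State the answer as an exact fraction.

y(2) = -21019/405000000 m

Load 1 — triangular load w₀=5 kN/m (0→w₀ over full span):
  y_1 = (w₀Lx³/12-w₀L²x²/6-w₀x⁵/(120L))/EI = (5·4·2³/12-5·4²·2²/6-5·2⁵/(120·4))/200000 = -121/600000 m
Load 2 — point force P=-5 kN at a=4/3 m (b=L-a=8/3):
  y_2 = -Pa²(3x-a)/(6EI)  [x>a] = -(-5)·(4/3)²·(3·2-(4/3))/(6·200000) = 7/202500 m
Load 3 — applied couple M₀=12 kN·m at a=8/5 m (b=L-a=12/5):
  y_3 = M₀a(2x-a)/(2EI)  [x>a] = 12·(8/5)·(2·2-(8/5))/(2·200000) = 9/78125 m
Superposition: y = Σ y_i = -21019/405000000 m ≈ -0.000052 m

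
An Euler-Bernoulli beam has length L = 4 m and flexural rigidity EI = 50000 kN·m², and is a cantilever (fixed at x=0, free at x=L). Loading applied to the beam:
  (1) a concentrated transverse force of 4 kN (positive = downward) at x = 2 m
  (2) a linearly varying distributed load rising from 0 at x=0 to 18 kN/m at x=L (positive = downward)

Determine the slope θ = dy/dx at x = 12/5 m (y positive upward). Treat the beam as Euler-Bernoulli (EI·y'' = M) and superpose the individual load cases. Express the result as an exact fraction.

θ(12/5) = -11011/3906250 rad

Load 1 — point force P=4 kN at a=2 m (b=L-a=2):
  θ_1 = -Pa²/(2EI)  [x>a] = -4·2²/(2·50000) = -1/6250 rad
Load 2 — triangular load w₀=18 kN/m (0→w₀ over full span):
  θ_2 = (w₀Lx²/4-w₀L²x/3-w₀x⁴/(24L))/EI = (18·4·(12/5)²/4-18·4²·(12/5)/3-18·(12/5)⁴/(24·4))/50000 = -5193/1953125 rad
Superposition: θ = Σ θ_i = -11011/3906250 rad ≈ -0.002819 rad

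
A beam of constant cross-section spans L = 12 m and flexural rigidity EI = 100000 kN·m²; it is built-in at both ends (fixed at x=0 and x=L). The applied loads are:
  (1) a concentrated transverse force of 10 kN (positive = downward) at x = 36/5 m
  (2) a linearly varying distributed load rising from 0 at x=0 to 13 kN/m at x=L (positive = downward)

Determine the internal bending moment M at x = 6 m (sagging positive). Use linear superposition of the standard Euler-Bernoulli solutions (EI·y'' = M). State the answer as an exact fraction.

Load 1 — point force P=10 kN at a=36/5 m (b=L-a=24/5):
  M_1 = Pb²(3a+b)x/L³ - Pab²/L²  [x≤a] = 10·(24/5)²·(3·(36/5)+(24/5))·6/12³ - 10·(36/5)·(24/5)²/12² = 48/5 kN·m
Load 2 — triangular load w₀=13 kN/m (0→w₀ over full span):
  M_2 = 3w₀Lx/20 - w₀L²/30 - w₀x³/(6L) = 3·13·12·6/20 - 13·12²/30 - 13·6³/(6·12) = 39 kN·m
Superposition: M = Σ M_i = 243/5 kN·m ≈ 48.600000 kN·m

M(6) = 243/5 kN·m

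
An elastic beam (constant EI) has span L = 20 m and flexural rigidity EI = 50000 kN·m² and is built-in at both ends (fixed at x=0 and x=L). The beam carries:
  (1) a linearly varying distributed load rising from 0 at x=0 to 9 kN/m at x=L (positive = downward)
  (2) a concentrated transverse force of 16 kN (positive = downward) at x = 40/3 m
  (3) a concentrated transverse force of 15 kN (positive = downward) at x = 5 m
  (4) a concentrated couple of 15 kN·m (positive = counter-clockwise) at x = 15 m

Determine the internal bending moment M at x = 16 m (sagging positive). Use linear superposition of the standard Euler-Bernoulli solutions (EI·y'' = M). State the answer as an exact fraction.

M(16) = -243/40 kN·m

Load 1 — triangular load w₀=9 kN/m (0→w₀ over full span):
  M_1 = 3w₀Lx/20 - w₀L²/30 - w₀x³/(6L) = 3·9·20·16/20 - 9·20²/30 - 9·16³/(6·20) = 24/5 kN·m
Load 2 — point force P=16 kN at a=40/3 m (b=L-a=20/3):
  M_2 = Pa²(a+3b)(L-x)/L³ - Pa²b/L²  [x>a] = 16·(40/3)²·((40/3)+3·(20/3))·(20-16)/20³ - 16·(40/3)²·(20/3)/20² = 0 kN·m
Load 3 — point force P=15 kN at a=5 m (b=L-a=15):
  M_3 = Pa²(a+3b)(L-x)/L³ - Pa²b/L²  [x>a] = 15·5²·(5+3·15)·(20-16)/20³ - 15·5²·15/20² = -75/16 kN·m
Load 4 — applied couple M₀=15 kN·m at a=15 m (b=L-a=5):
  M_4 = R_Ax - M_A - M₀  [x>a] with R_A=27/32, M_A=75/16 = (27/32)·16 - (75/16) - 15 = -99/16 kN·m
Superposition: M = Σ M_i = -243/40 kN·m ≈ -6.075000 kN·m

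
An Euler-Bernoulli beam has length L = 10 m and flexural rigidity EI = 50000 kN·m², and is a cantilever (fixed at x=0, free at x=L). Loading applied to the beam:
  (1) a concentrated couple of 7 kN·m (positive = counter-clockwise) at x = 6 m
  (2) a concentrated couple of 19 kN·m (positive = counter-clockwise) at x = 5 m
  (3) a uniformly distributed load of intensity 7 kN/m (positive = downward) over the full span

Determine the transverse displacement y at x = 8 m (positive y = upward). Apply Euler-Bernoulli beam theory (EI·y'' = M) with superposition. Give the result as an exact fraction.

y(8) = -34133/300000 m

Load 1 — applied couple M₀=7 kN·m at a=6 m (b=L-a=4):
  y_1 = M₀a(2x-a)/(2EI)  [x>a] = 7·6·(2·8-6)/(2·50000) = 21/5000 m
Load 2 — applied couple M₀=19 kN·m at a=5 m (b=L-a=5):
  y_2 = M₀a(2x-a)/(2EI)  [x>a] = 19·5·(2·8-5)/(2·50000) = 209/20000 m
Load 3 — uniform load w=7 kN/m over full span:
  y_3 = -wx²(x²-4Lx+6L²)/(24EI) = -7·8²·(8²-4·10·8+6·10²)/(24·50000) = -1204/9375 m
Superposition: y = Σ y_i = -34133/300000 m ≈ -0.113777 m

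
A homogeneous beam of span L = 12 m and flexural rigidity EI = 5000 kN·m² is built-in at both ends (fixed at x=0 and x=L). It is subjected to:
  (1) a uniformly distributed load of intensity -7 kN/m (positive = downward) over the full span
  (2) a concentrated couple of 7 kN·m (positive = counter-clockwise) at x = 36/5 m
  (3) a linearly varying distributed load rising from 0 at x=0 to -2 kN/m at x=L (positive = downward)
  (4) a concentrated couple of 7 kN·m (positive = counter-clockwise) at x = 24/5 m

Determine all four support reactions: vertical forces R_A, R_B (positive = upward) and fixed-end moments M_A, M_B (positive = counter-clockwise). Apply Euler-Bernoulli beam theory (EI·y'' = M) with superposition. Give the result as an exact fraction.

R_A = -1098/25 kN, M_A = -2263/25 kN·m, R_B = -1302/25 kN, M_B = 2537/25 kN·m

Load 1 — uniform load w=-7 kN/m over full span:
  R_A = wL/2 = (-7)·12/2 = -42 kN
  M_A = wL²/12 = (-7)·12²/12 = -84 kN·m
  R_B = wL/2 = (-7)·12/2 = -42 kN
  M_B = -wL²/12 = -(-7)·12²/12 = 84 kN·m
Load 2 — applied couple M₀=7 kN·m at a=36/5 m (b=L-a=24/5):
  R_A = 6M₀ab/L³ = 6·7·(36/5)·(24/5)/12³ = 21/25 kN
  M_A = M₀b(2a-b)/L² = 7·(24/5)·(2·(36/5)-(24/5))/12² = 56/25 kN·m
  R_B = -6M₀ab/L³ = -6·7·(36/5)·(24/5)/12³ = -21/25 kN
  M_B = M₀a(2b-a)/L² = 7·(36/5)·(2·(24/5)-(36/5))/12² = 21/25 kN·m
Load 3 — triangular load w₀=-2 kN/m (0→w₀ over full span):
  R_A = 3w₀L/20 = 3·(-2)·12/20 = -18/5 kN
  M_A = w₀L²/30 = (-2)·12²/30 = -48/5 kN·m
  R_B = 7w₀L/20 = 7·(-2)·12/20 = -42/5 kN
  M_B = -w₀L²/20 = -(-2)·12²/20 = 72/5 kN·m
Load 4 — applied couple M₀=7 kN·m at a=24/5 m (b=L-a=36/5):
  R_A = 6M₀ab/L³ = 6·7·(24/5)·(36/5)/12³ = 21/25 kN
  M_A = M₀b(2a-b)/L² = 7·(36/5)·(2·(24/5)-(36/5))/12² = 21/25 kN·m
  R_B = -6M₀ab/L³ = -6·7·(24/5)·(36/5)/12³ = -21/25 kN
  M_B = M₀a(2b-a)/L² = 7·(24/5)·(2·(36/5)-(24/5))/12² = 56/25 kN·m
Superposition: R_A = -1098/25 kN, M_A = -2263/25 kN·m, R_B = -1302/25 kN, M_B = 2537/25 kN·m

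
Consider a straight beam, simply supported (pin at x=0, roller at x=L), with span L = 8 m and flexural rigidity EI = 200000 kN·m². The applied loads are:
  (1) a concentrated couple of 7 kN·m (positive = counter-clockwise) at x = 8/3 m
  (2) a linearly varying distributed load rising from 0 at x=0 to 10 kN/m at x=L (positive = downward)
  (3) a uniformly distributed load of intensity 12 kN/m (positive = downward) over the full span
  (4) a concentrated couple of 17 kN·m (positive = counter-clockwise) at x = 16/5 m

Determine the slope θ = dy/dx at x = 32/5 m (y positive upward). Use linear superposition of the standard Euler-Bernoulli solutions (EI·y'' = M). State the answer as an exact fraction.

θ(32/5) = 77263/56250000 rad

Load 1 — applied couple M₀=7 kN·m at a=8/3 m (b=L-a=16/3):
  θ_1 = (M₀x²/(2L)-M₀(x-a)+C₁)/EI  [x>a] with C₁=M₀(3b²-L²)/(6L)=28/9 = (7·(32/5)²/(2·8)-7·((32/5)-(8/3))+(28/9))/200000 = -287/11250000 rad
Load 2 — triangular load w₀=10 kN/m (0→w₀ over full span):
  θ_2 = -w₀(7L⁴-30L²x²+15x⁴)/(360LEI) = -10·(7·8⁴-30·8²·(32/5)²+15·(32/5)⁴)/(360·8·200000) = 1514/3515625 rad
Load 3 — uniform load w=12 kN/m over full span:
  θ_3 = -w(L³-6Lx²+4x³)/(24EI) = -12·(8³-6·8·(32/5)²+4·(32/5)³)/(24·200000) = 396/390625 rad
Load 4 — applied couple M₀=17 kN·m at a=16/5 m (b=L-a=24/5):
  θ_4 = (M₀x²/(2L)-M₀(x-a)+C₁)/EI  [x>a] with C₁=M₀(3b²-L²)/(6L)=136/75 = (17·(32/5)²/(2·8)-17·((32/5)-(16/5))+(136/75))/200000 = -17/375000 rad
Superposition: θ = Σ θ_i = 77263/56250000 rad ≈ 0.001374 rad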